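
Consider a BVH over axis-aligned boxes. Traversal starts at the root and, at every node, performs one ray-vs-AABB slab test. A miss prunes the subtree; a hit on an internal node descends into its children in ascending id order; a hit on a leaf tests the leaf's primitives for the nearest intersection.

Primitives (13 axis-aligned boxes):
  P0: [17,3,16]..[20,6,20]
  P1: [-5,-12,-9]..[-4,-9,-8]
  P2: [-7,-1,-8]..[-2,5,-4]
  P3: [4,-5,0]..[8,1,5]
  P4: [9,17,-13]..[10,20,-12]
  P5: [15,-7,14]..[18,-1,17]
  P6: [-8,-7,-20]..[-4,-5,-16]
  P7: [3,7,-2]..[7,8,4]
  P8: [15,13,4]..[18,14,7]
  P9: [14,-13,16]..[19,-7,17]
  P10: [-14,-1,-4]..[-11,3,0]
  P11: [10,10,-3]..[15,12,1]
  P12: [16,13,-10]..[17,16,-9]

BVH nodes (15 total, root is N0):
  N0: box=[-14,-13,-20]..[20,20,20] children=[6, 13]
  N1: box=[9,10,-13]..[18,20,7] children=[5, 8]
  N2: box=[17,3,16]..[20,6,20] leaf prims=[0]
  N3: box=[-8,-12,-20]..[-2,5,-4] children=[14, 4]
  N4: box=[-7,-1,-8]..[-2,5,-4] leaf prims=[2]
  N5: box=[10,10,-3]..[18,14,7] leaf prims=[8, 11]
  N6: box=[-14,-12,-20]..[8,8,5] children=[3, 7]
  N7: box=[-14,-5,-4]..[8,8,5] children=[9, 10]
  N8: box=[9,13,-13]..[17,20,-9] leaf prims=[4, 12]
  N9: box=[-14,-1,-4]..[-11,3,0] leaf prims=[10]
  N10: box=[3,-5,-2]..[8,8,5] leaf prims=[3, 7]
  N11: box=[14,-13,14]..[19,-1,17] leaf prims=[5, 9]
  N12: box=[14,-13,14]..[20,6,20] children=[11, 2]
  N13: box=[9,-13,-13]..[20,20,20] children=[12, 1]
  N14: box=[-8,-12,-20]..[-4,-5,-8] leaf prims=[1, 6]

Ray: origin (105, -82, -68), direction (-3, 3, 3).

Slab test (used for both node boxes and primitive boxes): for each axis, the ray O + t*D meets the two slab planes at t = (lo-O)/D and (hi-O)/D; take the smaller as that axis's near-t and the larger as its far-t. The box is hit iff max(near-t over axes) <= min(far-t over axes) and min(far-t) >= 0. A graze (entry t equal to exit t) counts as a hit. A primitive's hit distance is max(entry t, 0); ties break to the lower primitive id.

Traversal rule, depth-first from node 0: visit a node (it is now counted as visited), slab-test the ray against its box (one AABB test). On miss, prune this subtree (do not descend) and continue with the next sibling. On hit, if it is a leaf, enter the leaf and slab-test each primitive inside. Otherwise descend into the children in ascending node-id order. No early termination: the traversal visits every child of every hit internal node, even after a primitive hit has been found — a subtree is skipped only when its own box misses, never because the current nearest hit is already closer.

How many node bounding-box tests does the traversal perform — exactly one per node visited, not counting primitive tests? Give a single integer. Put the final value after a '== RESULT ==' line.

Traverse from the root:
N0 x:[85/3,119/3] y:[23,34] z:[16,88/3] -> hit [85/3,88/3], descend [6, 13]
  N6 x:[97/3,119/3] y:[70/3,30] z:[16,73/3] -> miss, prune
  N13 x:[85/3,32] y:[23,34] z:[55/3,88/3] -> hit [85/3,88/3], descend [1, 12]
    N1 x:[29,32] y:[92/3,34] z:[55/3,25] -> miss, prune
    N12 x:[85/3,91/3] y:[23,88/3] z:[82/3,88/3] -> hit [85/3,88/3], descend [2, 11]
      N2 x:[85/3,88/3] y:[85/3,88/3] z:[28,88/3] -> hit [85/3,88/3] leaf, test {P0@t=85/3}
      N11 x:[86/3,91/3] y:[23,27] z:[82/3,85/3] -> miss, prune

order=[0, 6, 13, 1, 12, 2, 11]  |boxes|=7  |leaves|=1  hit=P0

== RESULT ==
7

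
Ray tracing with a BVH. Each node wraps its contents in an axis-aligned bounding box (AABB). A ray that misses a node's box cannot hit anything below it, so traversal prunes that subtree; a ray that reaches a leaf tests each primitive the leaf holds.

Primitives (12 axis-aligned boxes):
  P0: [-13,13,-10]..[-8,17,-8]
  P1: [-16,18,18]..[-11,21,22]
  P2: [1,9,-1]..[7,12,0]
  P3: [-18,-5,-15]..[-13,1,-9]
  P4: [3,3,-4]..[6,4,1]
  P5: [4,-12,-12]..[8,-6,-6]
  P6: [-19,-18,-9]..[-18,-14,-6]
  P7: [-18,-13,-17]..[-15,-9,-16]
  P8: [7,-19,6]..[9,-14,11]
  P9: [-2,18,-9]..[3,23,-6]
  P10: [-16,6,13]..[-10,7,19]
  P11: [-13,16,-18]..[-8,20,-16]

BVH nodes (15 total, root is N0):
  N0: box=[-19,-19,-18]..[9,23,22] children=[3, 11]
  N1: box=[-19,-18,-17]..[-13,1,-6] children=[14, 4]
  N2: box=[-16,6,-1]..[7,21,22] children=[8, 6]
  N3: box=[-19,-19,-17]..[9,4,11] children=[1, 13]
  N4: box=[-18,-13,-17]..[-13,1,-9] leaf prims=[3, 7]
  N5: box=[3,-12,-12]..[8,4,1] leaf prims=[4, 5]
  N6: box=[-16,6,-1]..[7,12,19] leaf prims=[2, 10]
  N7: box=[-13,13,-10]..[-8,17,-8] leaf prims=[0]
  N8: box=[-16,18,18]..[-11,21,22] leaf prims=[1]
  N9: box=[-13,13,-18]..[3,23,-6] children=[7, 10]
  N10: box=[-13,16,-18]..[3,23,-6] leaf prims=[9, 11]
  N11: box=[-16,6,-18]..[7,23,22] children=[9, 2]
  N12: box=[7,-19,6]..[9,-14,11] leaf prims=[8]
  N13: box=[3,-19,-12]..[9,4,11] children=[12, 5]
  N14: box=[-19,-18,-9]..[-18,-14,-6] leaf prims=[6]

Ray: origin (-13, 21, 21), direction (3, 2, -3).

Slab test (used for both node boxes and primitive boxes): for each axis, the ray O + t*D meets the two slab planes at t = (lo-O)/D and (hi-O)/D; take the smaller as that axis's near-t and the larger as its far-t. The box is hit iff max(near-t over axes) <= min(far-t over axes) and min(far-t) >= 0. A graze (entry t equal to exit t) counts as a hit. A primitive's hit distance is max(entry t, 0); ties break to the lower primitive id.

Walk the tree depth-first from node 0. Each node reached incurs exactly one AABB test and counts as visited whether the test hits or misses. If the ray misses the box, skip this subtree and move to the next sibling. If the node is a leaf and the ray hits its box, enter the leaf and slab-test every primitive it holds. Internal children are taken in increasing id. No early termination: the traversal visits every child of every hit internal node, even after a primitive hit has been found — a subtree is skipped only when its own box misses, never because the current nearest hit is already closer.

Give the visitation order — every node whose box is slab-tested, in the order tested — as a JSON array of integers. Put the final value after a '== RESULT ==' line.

Traverse from the root:
N0 x:[-2,22/3] y:[-20,1] z:[-1/3,13] -> hit [-1/3,1], descend [3, 11]
  N3 x:[-2,22/3] y:[-20,-17/2] z:[10/3,38/3] -> miss, prune
  N11 x:[-1,20/3] y:[-15/2,1] z:[-1/3,13] -> hit [-1/3,1], descend [2, 9]
    N2 x:[-1,20/3] y:[-15/2,0] z:[-1/3,22/3] -> hit [-1/3,0], descend [6, 8]
      N6 x:[-1,20/3] y:[-15/2,-9/2] z:[2/3,22/3] -> miss, prune
      N8 x:[-1,2/3] y:[-3/2,0] z:[-1/3,1] -> hit [-1/3,0] leaf, test {P1@t=0}
    N9 x:[0,16/3] y:[-4,1] z:[9,13] -> miss, prune

Summary -> nodes [0, 3, 11, 2, 6, 8, 9]; box-tests=7; leaf-entries=1; first=P1

== RESULT ==
[0, 3, 11, 2, 6, 8, 9]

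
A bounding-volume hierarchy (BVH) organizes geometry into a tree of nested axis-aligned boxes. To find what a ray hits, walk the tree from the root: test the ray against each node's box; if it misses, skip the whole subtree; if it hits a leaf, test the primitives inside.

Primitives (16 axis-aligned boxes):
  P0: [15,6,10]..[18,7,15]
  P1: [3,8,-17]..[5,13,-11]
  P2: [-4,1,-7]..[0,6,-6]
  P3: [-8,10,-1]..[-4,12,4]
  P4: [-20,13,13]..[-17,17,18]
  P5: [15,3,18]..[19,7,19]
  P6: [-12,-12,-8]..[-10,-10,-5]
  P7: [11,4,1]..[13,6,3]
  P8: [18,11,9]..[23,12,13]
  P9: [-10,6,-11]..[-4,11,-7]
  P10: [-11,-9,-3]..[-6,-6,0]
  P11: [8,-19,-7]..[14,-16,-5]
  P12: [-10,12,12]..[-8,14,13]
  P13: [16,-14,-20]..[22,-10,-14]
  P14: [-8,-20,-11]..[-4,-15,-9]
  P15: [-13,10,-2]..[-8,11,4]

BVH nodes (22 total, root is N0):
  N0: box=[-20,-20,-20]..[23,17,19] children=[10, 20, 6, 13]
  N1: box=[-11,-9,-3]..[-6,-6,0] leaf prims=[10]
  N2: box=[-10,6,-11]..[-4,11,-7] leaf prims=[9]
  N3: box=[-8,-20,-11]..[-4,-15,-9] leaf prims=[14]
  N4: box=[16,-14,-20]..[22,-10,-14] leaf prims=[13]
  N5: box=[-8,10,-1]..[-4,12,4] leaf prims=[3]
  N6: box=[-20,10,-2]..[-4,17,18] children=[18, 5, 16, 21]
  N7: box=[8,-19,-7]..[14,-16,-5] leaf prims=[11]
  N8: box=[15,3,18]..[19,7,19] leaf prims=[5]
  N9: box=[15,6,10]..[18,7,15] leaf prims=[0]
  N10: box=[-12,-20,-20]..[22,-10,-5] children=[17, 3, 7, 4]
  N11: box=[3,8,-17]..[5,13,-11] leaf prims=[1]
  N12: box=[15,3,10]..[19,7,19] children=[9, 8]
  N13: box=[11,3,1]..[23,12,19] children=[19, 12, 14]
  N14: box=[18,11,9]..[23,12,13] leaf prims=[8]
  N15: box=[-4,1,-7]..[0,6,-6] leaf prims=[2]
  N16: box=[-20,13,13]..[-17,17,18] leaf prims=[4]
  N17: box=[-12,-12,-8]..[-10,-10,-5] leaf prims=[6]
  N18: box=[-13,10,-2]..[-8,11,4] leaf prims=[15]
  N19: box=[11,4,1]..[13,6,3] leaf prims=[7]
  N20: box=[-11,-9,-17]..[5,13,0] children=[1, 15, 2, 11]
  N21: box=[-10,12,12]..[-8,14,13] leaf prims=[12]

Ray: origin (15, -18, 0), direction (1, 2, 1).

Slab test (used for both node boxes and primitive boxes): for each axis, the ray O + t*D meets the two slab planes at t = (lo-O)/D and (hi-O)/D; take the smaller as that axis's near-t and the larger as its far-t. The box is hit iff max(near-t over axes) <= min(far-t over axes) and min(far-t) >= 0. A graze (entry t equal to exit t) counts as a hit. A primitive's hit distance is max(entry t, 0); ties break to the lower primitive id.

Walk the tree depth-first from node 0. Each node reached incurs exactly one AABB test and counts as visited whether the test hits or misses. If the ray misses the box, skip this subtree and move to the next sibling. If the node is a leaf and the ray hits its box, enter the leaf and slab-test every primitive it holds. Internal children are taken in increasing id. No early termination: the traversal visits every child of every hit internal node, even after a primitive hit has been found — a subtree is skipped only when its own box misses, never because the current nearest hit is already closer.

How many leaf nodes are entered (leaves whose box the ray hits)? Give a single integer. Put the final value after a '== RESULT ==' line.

Trace the traversal:
N0 x:[-35,8] y:[-1,35/2] z:[-20,19] -> hit [-1,8], descend [6, 10, 13, 20]
  N6 x:[-35,-19] y:[14,35/2] z:[-2,18] -> miss, prune
  N10 x:[-27,7] y:[-1,4] z:[-20,-5] -> miss, prune
  N13 x:[-4,8] y:[21/2,15] z:[1,19] -> miss, prune
  N20 x:[-26,-10] y:[9/2,31/2] z:[-17,0] -> miss, prune

order=[0, 6, 10, 13, 20]  |boxes|=5  |leaves|=0  hit=miss

== RESULT ==
0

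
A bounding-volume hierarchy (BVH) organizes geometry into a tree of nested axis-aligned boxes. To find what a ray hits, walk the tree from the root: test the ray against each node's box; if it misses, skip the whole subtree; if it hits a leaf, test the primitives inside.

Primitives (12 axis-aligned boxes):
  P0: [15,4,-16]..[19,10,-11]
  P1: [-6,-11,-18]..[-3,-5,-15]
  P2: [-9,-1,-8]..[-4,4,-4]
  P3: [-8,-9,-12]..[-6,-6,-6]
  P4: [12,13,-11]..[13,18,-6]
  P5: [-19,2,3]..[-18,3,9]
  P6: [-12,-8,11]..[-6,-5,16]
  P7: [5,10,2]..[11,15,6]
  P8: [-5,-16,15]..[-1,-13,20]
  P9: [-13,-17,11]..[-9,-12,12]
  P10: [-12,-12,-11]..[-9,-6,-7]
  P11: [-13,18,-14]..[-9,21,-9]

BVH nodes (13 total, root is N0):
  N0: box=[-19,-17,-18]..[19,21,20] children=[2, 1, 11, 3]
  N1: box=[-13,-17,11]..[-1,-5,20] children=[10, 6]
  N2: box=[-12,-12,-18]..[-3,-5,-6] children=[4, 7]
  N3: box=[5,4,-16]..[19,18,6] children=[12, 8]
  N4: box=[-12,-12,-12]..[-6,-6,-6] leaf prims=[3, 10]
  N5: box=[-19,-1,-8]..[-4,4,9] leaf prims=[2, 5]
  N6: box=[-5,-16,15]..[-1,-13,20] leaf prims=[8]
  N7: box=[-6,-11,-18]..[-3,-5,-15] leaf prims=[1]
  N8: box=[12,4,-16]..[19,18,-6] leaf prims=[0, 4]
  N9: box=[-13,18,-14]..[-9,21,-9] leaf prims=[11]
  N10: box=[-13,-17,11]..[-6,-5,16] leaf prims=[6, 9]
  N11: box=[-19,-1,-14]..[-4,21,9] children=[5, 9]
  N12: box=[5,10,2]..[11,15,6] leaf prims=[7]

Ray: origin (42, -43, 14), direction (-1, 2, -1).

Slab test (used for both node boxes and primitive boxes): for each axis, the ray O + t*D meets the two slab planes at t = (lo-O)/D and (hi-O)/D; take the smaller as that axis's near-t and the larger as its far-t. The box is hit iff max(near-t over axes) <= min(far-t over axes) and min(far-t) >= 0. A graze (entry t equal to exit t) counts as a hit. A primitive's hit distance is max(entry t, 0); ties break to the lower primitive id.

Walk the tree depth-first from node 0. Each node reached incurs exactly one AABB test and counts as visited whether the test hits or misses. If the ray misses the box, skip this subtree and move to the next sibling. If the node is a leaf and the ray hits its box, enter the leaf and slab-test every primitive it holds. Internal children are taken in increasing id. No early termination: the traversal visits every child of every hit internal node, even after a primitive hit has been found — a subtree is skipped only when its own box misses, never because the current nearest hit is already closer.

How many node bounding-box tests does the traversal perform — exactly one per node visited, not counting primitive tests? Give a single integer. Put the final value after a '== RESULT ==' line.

Trace the traversal:
N0 x:[23,61] y:[13,32] z:[-6,32] -> hit [23,32], descend [1, 2, 3, 11]
  N1 x:[43,55] y:[13,19] z:[-6,3] -> miss, prune
  N2 x:[45,54] y:[31/2,19] z:[20,32] -> miss, prune
  N3 x:[23,37] y:[47/2,61/2] z:[8,30] -> hit [47/2,30], descend [8, 12]
    N8 x:[23,30] y:[47/2,61/2] z:[20,30] -> hit [47/2,30] leaf, test {P0@t=25, P4(miss)}
    N12 x:[31,37] y:[53/2,29] z:[8,12] -> miss, prune
  N11 x:[46,61] y:[21,32] z:[5,28] -> miss, prune

7 AABB tests over nodes [0, 1, 2, 3, 8, 12, 11]; 1 leaf entered; closest P0.

== RESULT ==
7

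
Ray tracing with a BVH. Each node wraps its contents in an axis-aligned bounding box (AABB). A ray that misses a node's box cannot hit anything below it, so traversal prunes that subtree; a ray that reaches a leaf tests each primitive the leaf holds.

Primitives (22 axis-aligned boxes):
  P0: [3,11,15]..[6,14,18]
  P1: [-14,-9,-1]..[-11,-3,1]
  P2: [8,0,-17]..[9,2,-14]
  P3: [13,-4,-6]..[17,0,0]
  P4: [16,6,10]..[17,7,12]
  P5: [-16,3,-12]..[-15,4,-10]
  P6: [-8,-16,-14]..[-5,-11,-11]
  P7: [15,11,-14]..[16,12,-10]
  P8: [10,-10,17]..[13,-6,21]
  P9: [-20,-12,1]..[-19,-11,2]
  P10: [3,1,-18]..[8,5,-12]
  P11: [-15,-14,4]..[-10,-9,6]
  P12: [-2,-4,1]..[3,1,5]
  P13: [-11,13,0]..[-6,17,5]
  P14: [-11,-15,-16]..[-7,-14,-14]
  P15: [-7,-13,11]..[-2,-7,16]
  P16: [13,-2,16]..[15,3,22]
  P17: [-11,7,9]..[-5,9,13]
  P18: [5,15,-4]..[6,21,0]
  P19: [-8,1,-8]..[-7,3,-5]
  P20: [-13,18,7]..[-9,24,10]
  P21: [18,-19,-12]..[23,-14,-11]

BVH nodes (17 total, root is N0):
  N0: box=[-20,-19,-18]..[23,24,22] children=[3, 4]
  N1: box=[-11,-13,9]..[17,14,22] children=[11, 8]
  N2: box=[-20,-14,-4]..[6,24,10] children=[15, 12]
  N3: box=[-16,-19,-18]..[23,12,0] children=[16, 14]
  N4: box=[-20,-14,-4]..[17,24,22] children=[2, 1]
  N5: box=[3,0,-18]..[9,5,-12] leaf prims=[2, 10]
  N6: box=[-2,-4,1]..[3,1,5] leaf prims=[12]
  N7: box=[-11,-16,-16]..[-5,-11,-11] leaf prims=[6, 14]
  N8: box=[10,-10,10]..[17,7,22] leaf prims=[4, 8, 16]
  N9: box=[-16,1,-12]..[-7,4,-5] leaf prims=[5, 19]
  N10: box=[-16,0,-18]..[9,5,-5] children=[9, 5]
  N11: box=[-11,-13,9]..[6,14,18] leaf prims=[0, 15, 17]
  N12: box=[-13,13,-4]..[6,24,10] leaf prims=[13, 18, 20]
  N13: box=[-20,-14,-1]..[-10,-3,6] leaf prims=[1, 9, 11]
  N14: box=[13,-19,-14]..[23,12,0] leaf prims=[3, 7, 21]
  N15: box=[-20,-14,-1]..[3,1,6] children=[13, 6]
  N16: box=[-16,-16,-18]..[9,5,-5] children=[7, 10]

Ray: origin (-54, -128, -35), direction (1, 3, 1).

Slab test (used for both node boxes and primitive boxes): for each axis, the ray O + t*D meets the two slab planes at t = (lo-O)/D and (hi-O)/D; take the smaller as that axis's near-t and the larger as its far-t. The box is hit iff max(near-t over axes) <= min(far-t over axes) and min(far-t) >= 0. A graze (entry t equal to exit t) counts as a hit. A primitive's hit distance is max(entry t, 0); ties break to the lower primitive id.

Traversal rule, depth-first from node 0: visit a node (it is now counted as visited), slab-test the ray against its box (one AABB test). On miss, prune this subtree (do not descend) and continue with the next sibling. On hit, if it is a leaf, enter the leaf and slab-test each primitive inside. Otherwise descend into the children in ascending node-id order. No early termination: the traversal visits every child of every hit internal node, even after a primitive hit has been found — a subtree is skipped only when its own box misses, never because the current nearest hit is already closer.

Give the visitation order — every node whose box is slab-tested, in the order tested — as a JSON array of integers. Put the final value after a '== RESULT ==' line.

Traverse from the root:
N0 x:[34,77] y:[109/3,152/3] z:[17,57] -> hit [109/3,152/3], descend [3, 4]
  N3 x:[38,77] y:[109/3,140/3] z:[17,35] -> miss, prune
  N4 x:[34,71] y:[38,152/3] z:[31,57] -> hit [38,152/3], descend [1, 2]
    N1 x:[43,71] y:[115/3,142/3] z:[44,57] -> hit [44,142/3], descend [8, 11]
      N8 x:[64,71] y:[118/3,45] z:[45,57] -> miss, prune
      N11 x:[43,60] y:[115/3,142/3] z:[44,53] -> hit [44,142/3] leaf, test {P0(miss), P15(miss), P17@t=45}
    N2 x:[34,60] y:[38,152/3] z:[31,45] -> hit [38,45], descend [12, 15]
      N12 x:[41,60] y:[47,152/3] z:[31,45] -> miss, prune
      N15 x:[34,57] y:[38,43] z:[34,41] -> hit [38,41], descend [6, 13]
        N6 x:[52,57] y:[124/3,43] z:[36,40] -> miss, prune
        N13 x:[34,44] y:[38,125/3] z:[34,41] -> hit [38,41] leaf, test {P1(miss), P9(miss), P11@t=39}

11 AABB tests over nodes [0, 3, 4, 1, 8, 11, 2, 12, 15, 6, 13]; 2 leaves entered; closest P11.

== RESULT ==
[0, 3, 4, 1, 8, 11, 2, 12, 15, 6, 13]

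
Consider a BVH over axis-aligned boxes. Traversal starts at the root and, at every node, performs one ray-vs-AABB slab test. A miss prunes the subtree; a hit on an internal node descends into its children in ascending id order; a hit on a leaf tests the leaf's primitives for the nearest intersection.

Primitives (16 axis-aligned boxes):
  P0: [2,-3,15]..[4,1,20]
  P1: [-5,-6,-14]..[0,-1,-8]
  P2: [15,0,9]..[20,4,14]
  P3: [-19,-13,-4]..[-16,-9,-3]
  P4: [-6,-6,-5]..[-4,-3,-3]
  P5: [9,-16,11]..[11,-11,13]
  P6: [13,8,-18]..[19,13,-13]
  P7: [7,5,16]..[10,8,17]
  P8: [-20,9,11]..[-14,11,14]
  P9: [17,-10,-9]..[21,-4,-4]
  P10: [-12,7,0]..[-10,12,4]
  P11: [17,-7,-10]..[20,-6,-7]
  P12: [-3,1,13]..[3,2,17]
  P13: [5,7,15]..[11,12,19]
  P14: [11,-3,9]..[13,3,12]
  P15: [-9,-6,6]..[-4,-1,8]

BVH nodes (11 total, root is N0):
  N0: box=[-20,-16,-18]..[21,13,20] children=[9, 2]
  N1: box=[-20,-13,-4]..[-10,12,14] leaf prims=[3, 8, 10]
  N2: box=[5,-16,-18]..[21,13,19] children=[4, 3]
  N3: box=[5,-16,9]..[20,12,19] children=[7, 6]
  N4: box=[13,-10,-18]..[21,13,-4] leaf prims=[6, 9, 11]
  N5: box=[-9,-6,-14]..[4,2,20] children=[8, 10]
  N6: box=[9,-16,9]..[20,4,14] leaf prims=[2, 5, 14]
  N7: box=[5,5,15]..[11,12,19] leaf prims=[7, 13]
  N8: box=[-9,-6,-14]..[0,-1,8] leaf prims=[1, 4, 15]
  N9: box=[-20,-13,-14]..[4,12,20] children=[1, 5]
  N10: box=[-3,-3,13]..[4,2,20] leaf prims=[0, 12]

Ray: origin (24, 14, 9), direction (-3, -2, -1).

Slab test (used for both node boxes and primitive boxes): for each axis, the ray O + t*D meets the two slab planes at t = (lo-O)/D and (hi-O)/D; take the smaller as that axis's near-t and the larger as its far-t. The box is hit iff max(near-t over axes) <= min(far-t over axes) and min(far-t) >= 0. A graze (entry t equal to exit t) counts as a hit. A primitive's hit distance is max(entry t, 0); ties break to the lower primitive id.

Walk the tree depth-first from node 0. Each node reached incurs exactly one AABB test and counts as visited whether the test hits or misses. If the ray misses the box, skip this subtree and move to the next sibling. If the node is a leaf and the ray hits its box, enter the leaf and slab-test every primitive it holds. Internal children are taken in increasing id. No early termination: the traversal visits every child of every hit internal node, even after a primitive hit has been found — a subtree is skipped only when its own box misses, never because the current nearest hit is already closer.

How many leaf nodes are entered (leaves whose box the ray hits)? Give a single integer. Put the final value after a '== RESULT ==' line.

Trace the traversal:
N0 x:[1,44/3] y:[1/2,15] z:[-11,27] -> hit [1,44/3], descend [2, 9]
  N2 x:[1,19/3] y:[1/2,15] z:[-10,27] -> hit [1,19/3], descend [3, 4]
    N3 x:[4/3,19/3] y:[1,15] z:[-10,0] -> miss, prune
    N4 x:[1,11/3] y:[1/2,12] z:[13,27] -> miss, prune
  N9 x:[20/3,44/3] y:[1,27/2] z:[-11,23] -> hit [20/3,27/2], descend [1, 5]
    N1 x:[34/3,44/3] y:[1,27/2] z:[-5,13] -> hit [34/3,13] leaf, test {P3(miss), P8(miss), P10(miss)}
    N5 x:[20/3,11] y:[6,10] z:[-11,23] -> hit [20/3,10], descend [8, 10]
      N8 x:[8,11] y:[15/2,10] z:[1,23] -> hit [8,10] leaf, test {P1(miss), P4(miss), P15(miss)}
      N10 x:[20/3,9] y:[6,17/2] z:[-11,-4] -> miss, prune

order=[0, 2, 3, 4, 9, 1, 5, 8, 10]  |boxes|=9  |leaves|=2  hit=miss

== RESULT ==
2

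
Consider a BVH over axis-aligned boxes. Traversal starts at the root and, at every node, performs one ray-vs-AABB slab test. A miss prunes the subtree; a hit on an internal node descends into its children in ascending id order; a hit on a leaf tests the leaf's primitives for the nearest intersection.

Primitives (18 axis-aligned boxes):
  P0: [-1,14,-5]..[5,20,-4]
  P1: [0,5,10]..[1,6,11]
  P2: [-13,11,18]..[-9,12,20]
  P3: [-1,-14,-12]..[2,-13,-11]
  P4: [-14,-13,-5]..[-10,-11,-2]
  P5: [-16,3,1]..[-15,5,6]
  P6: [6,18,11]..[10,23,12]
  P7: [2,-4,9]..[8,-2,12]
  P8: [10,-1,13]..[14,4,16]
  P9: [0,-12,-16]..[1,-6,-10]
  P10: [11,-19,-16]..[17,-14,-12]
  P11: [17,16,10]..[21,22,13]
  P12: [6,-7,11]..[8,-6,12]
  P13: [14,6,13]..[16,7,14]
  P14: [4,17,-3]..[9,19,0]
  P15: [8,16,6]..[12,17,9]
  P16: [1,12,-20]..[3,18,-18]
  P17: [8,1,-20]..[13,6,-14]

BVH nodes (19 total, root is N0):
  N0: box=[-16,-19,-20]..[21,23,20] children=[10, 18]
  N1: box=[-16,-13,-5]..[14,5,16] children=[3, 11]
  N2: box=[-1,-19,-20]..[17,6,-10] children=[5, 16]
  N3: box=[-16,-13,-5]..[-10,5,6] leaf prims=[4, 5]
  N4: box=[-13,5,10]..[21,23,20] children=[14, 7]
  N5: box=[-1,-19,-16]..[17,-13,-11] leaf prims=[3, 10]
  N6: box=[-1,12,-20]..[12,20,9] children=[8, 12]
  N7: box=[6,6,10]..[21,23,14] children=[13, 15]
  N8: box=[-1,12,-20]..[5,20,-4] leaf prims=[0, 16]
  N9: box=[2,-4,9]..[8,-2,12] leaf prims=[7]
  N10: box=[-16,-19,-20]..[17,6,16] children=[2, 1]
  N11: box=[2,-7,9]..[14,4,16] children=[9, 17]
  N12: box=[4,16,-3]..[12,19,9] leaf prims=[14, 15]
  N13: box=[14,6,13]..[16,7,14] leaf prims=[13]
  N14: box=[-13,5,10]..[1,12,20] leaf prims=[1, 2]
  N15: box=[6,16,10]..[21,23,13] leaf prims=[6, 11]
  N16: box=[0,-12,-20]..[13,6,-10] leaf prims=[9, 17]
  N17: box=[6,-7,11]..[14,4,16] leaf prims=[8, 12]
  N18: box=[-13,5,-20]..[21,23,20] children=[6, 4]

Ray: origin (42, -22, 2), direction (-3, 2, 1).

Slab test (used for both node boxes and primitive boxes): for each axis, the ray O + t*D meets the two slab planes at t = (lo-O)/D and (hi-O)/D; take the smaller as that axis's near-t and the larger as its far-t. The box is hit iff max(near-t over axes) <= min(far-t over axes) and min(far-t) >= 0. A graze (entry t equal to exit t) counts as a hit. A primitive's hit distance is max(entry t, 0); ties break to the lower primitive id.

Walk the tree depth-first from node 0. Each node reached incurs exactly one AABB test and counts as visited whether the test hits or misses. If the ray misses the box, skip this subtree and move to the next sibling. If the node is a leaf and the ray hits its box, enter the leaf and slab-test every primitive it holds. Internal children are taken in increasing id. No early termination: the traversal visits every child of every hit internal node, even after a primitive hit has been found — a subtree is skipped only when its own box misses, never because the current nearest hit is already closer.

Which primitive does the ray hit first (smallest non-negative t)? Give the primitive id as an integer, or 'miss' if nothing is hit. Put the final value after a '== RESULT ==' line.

Traverse from the root:
N0 x:[7,58/3] y:[3/2,45/2] z:[-22,18] -> hit [7,18], descend [10, 18]
  N10 x:[25/3,58/3] y:[3/2,14] z:[-22,14] -> hit [25/3,14], descend [1, 2]
    N1 x:[28/3,58/3] y:[9/2,27/2] z:[-7,14] -> hit [28/3,27/2], descend [3, 11]
      N3 x:[52/3,58/3] y:[9/2,27/2] z:[-7,4] -> miss, prune
      N11 x:[28/3,40/3] y:[15/2,13] z:[7,14] -> hit [28/3,13], descend [9, 17]
        N9 x:[34/3,40/3] y:[9,10] z:[7,10] -> miss, prune
        N17 x:[28/3,12] y:[15/2,13] z:[9,14] -> hit [28/3,12] leaf, test {P8(miss), P12(miss)}
    N2 x:[25/3,43/3] y:[3/2,14] z:[-22,-12] -> miss, prune
  N18 x:[7,55/3] y:[27/2,45/2] z:[-22,18] -> hit [27/2,18], descend [4, 6]
    N4 x:[7,55/3] y:[27/2,45/2] z:[8,18] -> hit [27/2,18], descend [7, 14]
      N7 x:[7,12] y:[14,45/2] z:[8,12] -> miss, prune
      N14 x:[41/3,55/3] y:[27/2,17] z:[8,18] -> hit [41/3,17] leaf, test {P1(miss), P2@t=17}
    N6 x:[10,43/3] y:[17,21] z:[-22,7] -> miss, prune

order=[0, 10, 1, 3, 11, 9, 17, 2, 18, 4, 7, 14, 6]  |boxes|=13  |leaves|=2  hit=P2

== RESULT ==
2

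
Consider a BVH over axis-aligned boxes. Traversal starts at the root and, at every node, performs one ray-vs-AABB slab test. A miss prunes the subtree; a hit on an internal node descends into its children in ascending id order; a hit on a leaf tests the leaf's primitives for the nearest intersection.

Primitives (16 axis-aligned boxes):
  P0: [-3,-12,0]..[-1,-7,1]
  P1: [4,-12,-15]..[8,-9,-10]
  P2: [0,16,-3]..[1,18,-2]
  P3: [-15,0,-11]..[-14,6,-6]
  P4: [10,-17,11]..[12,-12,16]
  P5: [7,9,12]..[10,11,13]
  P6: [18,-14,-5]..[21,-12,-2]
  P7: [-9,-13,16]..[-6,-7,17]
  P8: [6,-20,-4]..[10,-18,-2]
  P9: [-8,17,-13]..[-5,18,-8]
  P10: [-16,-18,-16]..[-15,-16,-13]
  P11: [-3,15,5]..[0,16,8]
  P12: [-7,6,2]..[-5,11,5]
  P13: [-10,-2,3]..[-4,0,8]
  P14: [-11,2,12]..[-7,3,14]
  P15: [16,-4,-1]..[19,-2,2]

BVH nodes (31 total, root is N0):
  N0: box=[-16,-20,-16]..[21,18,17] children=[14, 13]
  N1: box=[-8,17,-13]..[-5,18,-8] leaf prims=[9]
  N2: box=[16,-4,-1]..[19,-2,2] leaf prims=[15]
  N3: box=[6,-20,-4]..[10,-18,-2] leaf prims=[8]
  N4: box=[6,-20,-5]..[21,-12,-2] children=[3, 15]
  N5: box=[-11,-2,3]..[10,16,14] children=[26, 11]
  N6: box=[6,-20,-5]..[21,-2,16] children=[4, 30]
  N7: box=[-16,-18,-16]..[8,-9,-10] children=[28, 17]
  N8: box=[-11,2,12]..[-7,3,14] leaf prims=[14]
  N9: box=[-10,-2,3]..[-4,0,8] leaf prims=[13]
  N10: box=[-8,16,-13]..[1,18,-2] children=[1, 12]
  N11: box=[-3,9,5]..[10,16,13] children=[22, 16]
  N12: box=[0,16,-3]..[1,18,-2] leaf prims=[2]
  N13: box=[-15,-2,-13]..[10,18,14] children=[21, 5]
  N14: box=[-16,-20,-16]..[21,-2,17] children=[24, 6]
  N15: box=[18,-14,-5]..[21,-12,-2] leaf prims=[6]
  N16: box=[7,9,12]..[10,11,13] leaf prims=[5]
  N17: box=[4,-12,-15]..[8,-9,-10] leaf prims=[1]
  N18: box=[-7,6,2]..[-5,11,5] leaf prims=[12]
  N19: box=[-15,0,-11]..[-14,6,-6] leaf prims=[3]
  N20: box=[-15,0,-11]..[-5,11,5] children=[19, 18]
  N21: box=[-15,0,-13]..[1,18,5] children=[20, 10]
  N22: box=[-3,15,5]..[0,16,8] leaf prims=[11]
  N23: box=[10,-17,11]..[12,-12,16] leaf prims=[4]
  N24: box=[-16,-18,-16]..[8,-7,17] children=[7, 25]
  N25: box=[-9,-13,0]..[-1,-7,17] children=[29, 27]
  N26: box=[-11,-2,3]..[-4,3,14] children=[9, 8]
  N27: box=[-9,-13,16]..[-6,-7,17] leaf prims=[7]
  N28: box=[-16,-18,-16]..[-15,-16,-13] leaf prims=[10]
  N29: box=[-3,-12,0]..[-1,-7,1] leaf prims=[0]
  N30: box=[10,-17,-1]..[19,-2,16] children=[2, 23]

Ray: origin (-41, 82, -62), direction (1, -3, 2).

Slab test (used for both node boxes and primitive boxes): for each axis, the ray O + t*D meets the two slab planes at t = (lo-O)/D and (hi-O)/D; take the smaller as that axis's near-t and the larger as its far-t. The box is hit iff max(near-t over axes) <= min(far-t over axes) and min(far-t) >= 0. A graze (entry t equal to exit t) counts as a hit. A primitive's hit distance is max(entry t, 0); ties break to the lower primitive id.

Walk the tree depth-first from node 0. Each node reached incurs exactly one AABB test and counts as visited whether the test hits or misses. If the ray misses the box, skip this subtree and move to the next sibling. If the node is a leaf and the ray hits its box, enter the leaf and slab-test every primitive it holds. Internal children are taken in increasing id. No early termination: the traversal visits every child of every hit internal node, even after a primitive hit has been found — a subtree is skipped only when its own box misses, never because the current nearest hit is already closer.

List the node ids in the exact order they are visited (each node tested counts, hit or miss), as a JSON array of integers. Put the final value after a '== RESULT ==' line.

Trace the traversal:
N0 x:[25,62] y:[64/3,34] z:[23,79/2] -> hit [25,34], descend [13, 14]
  N13 x:[26,51] y:[64/3,28] z:[49/2,38] -> hit [26,28], descend [5, 21]
    N5 x:[30,51] y:[22,28] z:[65/2,38] -> miss, prune
    N21 x:[26,42] y:[64/3,82/3] z:[49/2,67/2] -> hit [26,82/3], descend [10, 20]
      N10 x:[33,42] y:[64/3,22] z:[49/2,30] -> miss, prune
      N20 x:[26,36] y:[71/3,82/3] z:[51/2,67/2] -> hit [26,82/3], descend [18, 19]
        N18 x:[34,36] y:[71/3,76/3] z:[32,67/2] -> miss, prune
        N19 x:[26,27] y:[76/3,82/3] z:[51/2,28] -> hit [26,27] leaf, test {P3@t=26}
  N14 x:[25,62] y:[28,34] z:[23,79/2] -> hit [28,34], descend [6, 24]
    N6 x:[47,62] y:[28,34] z:[57/2,39] -> miss, prune
    N24 x:[25,49] y:[89/3,100/3] z:[23,79/2] -> hit [89/3,100/3], descend [7, 25]
      N7 x:[25,49] y:[91/3,100/3] z:[23,26] -> miss, prune
      N25 x:[32,40] y:[89/3,95/3] z:[31,79/2] -> miss, prune

Visited [0, 13, 5, 21, 10, 20, 18, 19, 14, 6, 24, 7, 25]. Tests: 13 box, 1 leaf. Nearest: P3.

== RESULT ==
[0, 13, 5, 21, 10, 20, 18, 19, 14, 6, 24, 7, 25]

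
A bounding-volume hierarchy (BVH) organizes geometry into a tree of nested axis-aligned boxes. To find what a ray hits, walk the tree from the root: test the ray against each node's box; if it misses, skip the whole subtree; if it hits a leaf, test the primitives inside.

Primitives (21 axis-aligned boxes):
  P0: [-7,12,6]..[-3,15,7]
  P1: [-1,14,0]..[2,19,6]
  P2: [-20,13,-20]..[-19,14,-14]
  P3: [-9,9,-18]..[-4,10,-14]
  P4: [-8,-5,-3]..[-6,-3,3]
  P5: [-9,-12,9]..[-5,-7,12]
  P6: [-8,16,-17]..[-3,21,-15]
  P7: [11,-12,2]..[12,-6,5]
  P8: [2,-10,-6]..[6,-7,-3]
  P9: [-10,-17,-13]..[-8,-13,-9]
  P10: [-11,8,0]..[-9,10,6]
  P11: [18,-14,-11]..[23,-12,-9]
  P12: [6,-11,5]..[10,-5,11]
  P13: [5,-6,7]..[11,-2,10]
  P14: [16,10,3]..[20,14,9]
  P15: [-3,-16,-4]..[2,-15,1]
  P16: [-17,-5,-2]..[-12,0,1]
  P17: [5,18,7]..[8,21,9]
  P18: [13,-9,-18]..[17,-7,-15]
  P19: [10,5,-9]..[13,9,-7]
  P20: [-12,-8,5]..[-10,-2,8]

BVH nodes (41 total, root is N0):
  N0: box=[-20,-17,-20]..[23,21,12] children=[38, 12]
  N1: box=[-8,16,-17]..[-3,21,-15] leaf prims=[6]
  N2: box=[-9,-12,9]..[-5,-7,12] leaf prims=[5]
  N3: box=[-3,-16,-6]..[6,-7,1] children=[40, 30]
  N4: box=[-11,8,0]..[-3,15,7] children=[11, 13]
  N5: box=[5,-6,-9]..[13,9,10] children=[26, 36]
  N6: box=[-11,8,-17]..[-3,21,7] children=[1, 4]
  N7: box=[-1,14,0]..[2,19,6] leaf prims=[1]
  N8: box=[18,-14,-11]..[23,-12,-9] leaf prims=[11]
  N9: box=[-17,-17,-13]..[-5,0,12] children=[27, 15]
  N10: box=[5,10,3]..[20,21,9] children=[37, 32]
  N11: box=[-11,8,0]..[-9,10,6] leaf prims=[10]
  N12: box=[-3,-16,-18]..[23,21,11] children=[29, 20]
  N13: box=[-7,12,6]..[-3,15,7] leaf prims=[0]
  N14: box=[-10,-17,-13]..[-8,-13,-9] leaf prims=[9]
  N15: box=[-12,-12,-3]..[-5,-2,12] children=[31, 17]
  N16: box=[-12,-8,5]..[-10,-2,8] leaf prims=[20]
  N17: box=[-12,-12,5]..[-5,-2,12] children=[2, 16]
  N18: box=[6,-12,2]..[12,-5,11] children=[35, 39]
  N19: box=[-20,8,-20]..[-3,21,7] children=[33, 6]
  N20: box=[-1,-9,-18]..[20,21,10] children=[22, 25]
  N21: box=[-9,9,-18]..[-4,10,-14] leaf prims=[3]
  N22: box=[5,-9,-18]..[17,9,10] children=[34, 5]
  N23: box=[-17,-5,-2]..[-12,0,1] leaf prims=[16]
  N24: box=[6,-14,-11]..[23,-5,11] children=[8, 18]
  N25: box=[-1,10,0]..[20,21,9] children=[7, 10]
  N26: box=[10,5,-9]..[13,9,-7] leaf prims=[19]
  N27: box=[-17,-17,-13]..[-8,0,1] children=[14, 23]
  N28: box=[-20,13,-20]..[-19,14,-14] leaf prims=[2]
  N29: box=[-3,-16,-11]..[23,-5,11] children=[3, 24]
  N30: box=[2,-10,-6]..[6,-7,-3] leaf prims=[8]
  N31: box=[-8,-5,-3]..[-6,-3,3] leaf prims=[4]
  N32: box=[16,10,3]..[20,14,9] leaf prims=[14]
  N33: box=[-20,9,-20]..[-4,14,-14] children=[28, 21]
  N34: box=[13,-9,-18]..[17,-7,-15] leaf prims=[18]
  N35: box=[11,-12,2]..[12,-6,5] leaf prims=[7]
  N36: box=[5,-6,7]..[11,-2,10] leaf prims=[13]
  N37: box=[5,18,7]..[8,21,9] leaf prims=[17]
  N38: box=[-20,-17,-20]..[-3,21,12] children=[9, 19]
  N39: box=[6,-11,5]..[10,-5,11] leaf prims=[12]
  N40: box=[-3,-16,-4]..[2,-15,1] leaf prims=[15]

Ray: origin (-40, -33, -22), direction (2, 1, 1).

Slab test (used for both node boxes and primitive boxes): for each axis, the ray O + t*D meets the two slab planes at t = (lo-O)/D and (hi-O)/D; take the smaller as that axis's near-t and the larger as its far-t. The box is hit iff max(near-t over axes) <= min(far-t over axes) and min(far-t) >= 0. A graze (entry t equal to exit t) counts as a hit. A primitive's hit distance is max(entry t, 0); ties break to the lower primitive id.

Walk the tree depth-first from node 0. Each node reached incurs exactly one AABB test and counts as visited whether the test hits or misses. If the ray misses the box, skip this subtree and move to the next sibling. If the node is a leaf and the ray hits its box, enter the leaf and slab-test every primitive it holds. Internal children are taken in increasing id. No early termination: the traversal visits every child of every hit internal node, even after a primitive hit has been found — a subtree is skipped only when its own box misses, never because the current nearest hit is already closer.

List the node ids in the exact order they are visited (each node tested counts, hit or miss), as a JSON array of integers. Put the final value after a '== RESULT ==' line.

Walk:
N0 x:[10,63/2] y:[16,54] z:[2,34] -> hit [16,63/2], descend [12, 38]
  N12 x:[37/2,63/2] y:[17,54] z:[4,33] -> hit [37/2,63/2], descend [20, 29]
    N20 x:[39/2,30] y:[24,54] z:[4,32] -> hit [24,30], descend [22, 25]
      N22 x:[45/2,57/2] y:[24,42] z:[4,32] -> hit [24,57/2], descend [5, 34]
        N5 x:[45/2,53/2] y:[27,42] z:[13,32] -> miss, prune
        N34 x:[53/2,57/2] y:[24,26] z:[4,7] -> miss, prune
      N25 x:[39/2,30] y:[43,54] z:[22,31] -> miss, prune
    N29 x:[37/2,63/2] y:[17,28] z:[11,33] -> hit [37/2,28], descend [3, 24]
      N3 x:[37/2,23] y:[17,26] z:[16,23] -> hit [37/2,23], descend [30, 40]
        N30 x:[21,23] y:[23,26] z:[16,19] -> miss, prune
        N40 x:[37/2,21] y:[17,18] z:[18,23] -> miss, prune
      N24 x:[23,63/2] y:[19,28] z:[11,33] -> hit [23,28], descend [8, 18]
        N8 x:[29,63/2] y:[19,21] z:[11,13] -> miss, prune
        N18 x:[23,26] y:[21,28] z:[24,33] -> hit [24,26], descend [35, 39]
          N35 x:[51/2,26] y:[21,27] z:[24,27] -> hit [51/2,26] leaf, test {P7@t=51/2}
          N39 x:[23,25] y:[22,28] z:[27,33] -> miss, prune
  N38 x:[10,37/2] y:[16,54] z:[2,34] -> hit [16,37/2], descend [9, 19]
    N9 x:[23/2,35/2] y:[16,33] z:[9,34] -> hit [16,35/2], descend [15, 27]
      N15 x:[14,35/2] y:[21,31] z:[19,34] -> miss, prune
      N27 x:[23/2,16] y:[16,33] z:[9,23] -> hit [16,16], descend [14, 23]
        N14 x:[15,16] y:[16,20] z:[9,13] -> miss, prune
        N23 x:[23/2,14] y:[28,33] z:[20,23] -> miss, prune
    N19 x:[10,37/2] y:[41,54] z:[2,29] -> miss, prune

order=[0, 12, 20, 22, 5, 34, 25, 29, 3, 30, 40, 24, 8, 18, 35, 39, 38, 9, 15, 27, 14, 23, 19]  |boxes|=23  |leaves|=1  hit=P7

== RESULT ==
[0, 12, 20, 22, 5, 34, 25, 29, 3, 30, 40, 24, 8, 18, 35, 39, 38, 9, 15, 27, 14, 23, 19]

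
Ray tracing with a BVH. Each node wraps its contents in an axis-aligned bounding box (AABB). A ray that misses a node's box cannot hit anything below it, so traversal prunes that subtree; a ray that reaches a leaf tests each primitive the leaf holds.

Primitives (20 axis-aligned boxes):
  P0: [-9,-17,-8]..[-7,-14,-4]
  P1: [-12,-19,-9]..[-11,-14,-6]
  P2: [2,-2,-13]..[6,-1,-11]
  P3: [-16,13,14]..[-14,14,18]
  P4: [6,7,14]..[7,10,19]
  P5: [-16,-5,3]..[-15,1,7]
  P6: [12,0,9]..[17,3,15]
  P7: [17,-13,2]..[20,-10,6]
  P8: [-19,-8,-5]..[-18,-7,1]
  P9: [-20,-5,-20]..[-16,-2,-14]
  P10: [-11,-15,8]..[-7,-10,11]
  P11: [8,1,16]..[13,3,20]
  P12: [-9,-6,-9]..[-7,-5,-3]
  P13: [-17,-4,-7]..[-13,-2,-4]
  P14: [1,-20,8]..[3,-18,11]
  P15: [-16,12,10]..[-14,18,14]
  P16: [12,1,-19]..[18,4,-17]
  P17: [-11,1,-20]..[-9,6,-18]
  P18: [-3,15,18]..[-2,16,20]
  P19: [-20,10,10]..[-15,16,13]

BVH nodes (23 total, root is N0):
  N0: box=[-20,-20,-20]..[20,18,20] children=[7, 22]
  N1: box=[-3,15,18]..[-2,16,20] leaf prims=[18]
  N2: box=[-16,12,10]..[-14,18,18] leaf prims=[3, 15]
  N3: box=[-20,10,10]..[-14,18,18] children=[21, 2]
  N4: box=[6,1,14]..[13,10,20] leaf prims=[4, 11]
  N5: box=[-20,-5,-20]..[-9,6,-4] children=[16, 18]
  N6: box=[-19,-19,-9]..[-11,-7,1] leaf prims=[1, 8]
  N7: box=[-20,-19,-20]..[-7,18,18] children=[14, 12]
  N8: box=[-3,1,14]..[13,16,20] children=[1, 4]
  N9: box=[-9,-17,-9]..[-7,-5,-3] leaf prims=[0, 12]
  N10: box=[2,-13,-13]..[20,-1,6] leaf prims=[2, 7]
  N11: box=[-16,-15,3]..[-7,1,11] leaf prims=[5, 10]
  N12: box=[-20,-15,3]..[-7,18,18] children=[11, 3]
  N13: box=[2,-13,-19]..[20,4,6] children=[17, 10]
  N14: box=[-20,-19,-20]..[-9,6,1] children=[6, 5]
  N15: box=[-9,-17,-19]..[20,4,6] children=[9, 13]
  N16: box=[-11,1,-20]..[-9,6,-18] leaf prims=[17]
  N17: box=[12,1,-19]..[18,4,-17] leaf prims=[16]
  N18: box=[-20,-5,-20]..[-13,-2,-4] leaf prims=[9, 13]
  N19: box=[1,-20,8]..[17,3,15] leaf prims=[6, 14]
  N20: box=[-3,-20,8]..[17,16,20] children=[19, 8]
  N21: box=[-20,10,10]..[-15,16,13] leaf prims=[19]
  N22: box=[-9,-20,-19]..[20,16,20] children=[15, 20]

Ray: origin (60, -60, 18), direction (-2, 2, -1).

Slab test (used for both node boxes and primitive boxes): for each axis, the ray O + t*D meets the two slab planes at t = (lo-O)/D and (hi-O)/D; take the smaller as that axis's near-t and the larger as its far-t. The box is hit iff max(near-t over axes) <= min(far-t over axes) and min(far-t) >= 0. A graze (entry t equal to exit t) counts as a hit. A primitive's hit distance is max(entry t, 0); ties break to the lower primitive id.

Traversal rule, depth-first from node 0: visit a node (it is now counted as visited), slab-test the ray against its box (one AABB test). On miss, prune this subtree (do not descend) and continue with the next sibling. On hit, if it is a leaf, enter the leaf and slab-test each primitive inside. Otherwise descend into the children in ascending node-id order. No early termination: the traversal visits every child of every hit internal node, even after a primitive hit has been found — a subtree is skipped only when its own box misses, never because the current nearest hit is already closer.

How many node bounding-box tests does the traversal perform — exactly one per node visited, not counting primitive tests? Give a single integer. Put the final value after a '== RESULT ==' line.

Walk:
N0 x:[20,40] y:[20,39] z:[-2,38] -> hit [20,38], descend [7, 22]
  N7 x:[67/2,40] y:[41/2,39] z:[0,38] -> hit [67/2,38], descend [12, 14]
    N12 x:[67/2,40] y:[45/2,39] z:[0,15] -> miss, prune
    N14 x:[69/2,40] y:[41/2,33] z:[17,38] -> miss, prune
  N22 x:[20,69/2] y:[20,38] z:[-2,37] -> hit [20,69/2], descend [15, 20]
    N15 x:[20,69/2] y:[43/2,32] z:[12,37] -> hit [43/2,32], descend [9, 13]
      N9 x:[67/2,69/2] y:[43/2,55/2] z:[21,27] -> miss, prune
      N13 x:[20,29] y:[47/2,32] z:[12,37] -> hit [47/2,29], descend [10, 17]
        N10 x:[20,29] y:[47/2,59/2] z:[12,31] -> hit [47/2,29] leaf, test {P2@t=29, P7(miss)}
        N17 x:[21,24] y:[61/2,32] z:[35,37] -> miss, prune
    N20 x:[43/2,63/2] y:[20,38] z:[-2,10] -> miss, prune

Visited [0, 7, 12, 14, 22, 15, 9, 13, 10, 17, 20]. Tests: 11 box, 1 leaf. Nearest: P2.

== RESULT ==
11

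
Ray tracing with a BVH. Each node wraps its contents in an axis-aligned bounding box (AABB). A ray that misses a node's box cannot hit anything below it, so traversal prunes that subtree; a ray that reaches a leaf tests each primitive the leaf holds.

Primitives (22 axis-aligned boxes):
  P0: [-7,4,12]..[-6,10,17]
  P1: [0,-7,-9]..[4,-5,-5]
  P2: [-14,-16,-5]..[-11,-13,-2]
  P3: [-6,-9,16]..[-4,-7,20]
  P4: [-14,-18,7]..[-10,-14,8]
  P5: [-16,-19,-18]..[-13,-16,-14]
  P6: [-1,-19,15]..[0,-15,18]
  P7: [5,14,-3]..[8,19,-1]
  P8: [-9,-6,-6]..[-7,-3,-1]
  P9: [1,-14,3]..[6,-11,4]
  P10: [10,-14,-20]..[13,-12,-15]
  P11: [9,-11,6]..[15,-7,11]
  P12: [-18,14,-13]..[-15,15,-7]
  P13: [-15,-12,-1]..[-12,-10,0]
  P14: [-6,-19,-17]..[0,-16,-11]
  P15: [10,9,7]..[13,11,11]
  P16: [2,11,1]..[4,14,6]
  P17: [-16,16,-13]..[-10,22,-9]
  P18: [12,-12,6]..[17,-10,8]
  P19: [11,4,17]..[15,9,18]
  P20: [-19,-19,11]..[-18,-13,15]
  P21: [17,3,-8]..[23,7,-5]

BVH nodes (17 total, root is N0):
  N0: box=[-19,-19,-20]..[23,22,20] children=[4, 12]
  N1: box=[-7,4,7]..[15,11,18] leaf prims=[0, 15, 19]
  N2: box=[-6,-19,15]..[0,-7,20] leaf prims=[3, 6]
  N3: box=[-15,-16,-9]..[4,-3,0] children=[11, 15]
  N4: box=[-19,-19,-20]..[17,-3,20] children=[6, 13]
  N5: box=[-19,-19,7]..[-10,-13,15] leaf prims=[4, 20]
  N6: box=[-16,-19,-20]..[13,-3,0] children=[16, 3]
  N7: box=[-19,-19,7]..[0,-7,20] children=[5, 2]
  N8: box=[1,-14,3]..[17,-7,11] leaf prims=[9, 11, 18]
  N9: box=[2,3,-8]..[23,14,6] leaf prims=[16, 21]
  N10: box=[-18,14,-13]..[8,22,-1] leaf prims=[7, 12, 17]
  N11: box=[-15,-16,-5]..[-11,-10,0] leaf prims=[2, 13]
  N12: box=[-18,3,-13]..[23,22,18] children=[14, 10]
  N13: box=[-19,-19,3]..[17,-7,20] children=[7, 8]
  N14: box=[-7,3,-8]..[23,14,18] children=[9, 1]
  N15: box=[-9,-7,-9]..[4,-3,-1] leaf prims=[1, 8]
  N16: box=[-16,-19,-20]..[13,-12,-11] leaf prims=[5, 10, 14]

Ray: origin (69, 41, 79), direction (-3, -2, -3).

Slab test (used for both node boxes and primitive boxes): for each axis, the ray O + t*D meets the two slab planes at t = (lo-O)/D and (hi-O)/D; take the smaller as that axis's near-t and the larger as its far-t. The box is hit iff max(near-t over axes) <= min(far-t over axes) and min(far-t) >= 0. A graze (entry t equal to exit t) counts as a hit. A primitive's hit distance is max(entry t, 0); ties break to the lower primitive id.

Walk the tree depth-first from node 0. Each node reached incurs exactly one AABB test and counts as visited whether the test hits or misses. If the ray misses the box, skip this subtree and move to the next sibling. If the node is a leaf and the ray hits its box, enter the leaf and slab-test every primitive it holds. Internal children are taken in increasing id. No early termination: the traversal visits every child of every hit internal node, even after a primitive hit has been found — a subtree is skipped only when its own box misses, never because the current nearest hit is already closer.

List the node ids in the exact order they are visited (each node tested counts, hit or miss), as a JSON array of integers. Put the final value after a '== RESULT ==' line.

Walk:
N0 x:[46/3,88/3] y:[19/2,30] z:[59/3,33] -> hit [59/3,88/3], descend [4, 12]
  N4 x:[52/3,88/3] y:[22,30] z:[59/3,33] -> hit [22,88/3], descend [6, 13]
    N6 x:[56/3,85/3] y:[22,30] z:[79/3,33] -> hit [79/3,85/3], descend [3, 16]
      N3 x:[65/3,28] y:[22,57/2] z:[79/3,88/3] -> hit [79/3,28], descend [11, 15]
        N11 x:[80/3,28] y:[51/2,57/2] z:[79/3,28] -> hit [80/3,28] leaf, test {P2@t=27, P13(miss)}
        N15 x:[65/3,26] y:[22,24] z:[80/3,88/3] -> miss, prune
      N16 x:[56/3,85/3] y:[53/2,30] z:[30,33] -> miss, prune
    N13 x:[52/3,88/3] y:[24,30] z:[59/3,76/3] -> hit [24,76/3], descend [7, 8]
      N7 x:[23,88/3] y:[24,30] z:[59/3,24] -> hit [24,24], descend [2, 5]
        N2 x:[23,25] y:[24,30] z:[59/3,64/3] -> miss, prune
        N5 x:[79/3,88/3] y:[27,30] z:[64/3,24] -> miss, prune
      N8 x:[52/3,68/3] y:[24,55/2] z:[68/3,76/3] -> miss, prune
  N12 x:[46/3,29] y:[19/2,19] z:[61/3,92/3] -> miss, prune

13 AABB tests over nodes [0, 4, 6, 3, 11, 15, 16, 13, 7, 2, 5, 8, 12]; 1 leaf entered; closest P2.

== RESULT ==
[0, 4, 6, 3, 11, 15, 16, 13, 7, 2, 5, 8, 12]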